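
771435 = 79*9765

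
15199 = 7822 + 7377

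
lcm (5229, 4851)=402633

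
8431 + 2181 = 10612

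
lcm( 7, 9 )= 63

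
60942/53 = 60942/53 =1149.85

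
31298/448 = 15649/224 = 69.86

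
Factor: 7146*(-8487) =  -  2^1*3^4*23^1*41^1 * 397^1 = - 60648102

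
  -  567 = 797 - 1364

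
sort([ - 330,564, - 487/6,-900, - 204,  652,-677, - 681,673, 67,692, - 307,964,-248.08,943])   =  [ - 900,- 681,-677,-330, - 307, - 248.08,-204,-487/6, 67,564,  652,  673,  692,943,964] 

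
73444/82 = 36722/41 = 895.66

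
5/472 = 5/472= 0.01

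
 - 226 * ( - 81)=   18306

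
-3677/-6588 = 3677/6588 =0.56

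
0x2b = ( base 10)43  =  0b101011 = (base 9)47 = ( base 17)29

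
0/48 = 0 = 0.00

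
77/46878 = 77/46878 =0.00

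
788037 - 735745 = 52292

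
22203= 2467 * 9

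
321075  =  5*64215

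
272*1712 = 465664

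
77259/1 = 77259=77259.00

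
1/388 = 1/388 = 0.00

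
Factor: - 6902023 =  - 311^1*22193^1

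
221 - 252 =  - 31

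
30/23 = 30/23 = 1.30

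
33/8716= 33/8716 = 0.00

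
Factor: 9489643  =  9489643^1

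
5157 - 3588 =1569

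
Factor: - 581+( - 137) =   -  2^1*359^1 =- 718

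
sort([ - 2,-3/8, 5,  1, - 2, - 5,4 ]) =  [  -  5, - 2, - 2,-3/8,1,4,5]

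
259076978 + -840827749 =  - 581750771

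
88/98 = 44/49= 0.90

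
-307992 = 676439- 984431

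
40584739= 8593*4723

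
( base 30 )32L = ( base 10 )2781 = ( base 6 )20513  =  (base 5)42111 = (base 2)101011011101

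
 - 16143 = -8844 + -7299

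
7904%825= 479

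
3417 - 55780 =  - 52363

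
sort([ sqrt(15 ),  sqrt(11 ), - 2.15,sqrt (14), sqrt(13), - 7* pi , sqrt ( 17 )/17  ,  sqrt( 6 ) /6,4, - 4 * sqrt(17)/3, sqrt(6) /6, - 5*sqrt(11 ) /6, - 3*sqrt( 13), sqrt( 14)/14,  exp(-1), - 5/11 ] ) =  [-7*pi , - 3*sqrt(13 ),-4 * sqrt ( 17)/3, - 5  *sqrt(11) /6, - 2.15, - 5/11 , sqrt (17 )/17 , sqrt( 14) /14,exp(  -  1),sqrt(6 )/6,sqrt(6 ) /6,sqrt (11 ),sqrt(13 ),sqrt(14), sqrt(15 ),4 ] 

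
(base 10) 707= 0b1011000011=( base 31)mp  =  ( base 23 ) 17H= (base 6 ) 3135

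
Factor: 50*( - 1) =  - 50 = - 2^1 * 5^2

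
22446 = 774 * 29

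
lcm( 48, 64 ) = 192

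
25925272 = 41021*632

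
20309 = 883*23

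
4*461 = 1844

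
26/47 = 26/47 = 0.55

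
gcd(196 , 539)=49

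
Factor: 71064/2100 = 846/25 = 2^1*3^2 * 5^( - 2 )*47^1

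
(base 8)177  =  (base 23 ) 5c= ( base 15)87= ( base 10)127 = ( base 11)106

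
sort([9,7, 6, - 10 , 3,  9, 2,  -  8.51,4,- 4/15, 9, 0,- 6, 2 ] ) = [-10,- 8.51 , - 6, - 4/15, 0,  2,  2,3, 4, 6, 7, 9, 9, 9]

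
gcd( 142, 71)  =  71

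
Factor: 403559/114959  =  239^( - 1 )*839^1 = 839/239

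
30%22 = 8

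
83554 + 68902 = 152456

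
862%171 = 7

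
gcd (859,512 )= 1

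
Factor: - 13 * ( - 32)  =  416 = 2^5*13^1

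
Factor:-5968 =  - 2^4*373^1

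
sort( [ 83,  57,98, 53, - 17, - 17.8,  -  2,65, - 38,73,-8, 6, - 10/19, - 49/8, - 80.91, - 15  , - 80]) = [ - 80.91,-80, - 38, - 17.8 , - 17,-15,- 8, - 49/8, -2, - 10/19, 6,53,57 , 65, 73,  83,98]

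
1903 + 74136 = 76039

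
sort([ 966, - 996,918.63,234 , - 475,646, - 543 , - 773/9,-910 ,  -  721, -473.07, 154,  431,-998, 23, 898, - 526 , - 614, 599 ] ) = [  -  998, - 996 , - 910, - 721,-614, - 543, - 526, - 475,-473.07, - 773/9, 23, 154,234, 431,599,  646,898,  918.63, 966 ] 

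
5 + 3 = 8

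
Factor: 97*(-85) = -5^1*17^1*97^1 = - 8245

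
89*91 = 8099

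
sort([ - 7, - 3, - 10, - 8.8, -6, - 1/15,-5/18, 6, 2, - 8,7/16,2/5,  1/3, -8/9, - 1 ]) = [- 10,  -  8.8, - 8, - 7,- 6,  -  3,-1,- 8/9, - 5/18,-1/15,1/3, 2/5, 7/16 , 2, 6] 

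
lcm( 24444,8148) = 24444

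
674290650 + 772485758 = 1446776408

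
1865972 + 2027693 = 3893665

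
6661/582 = 11  +  259/582 = 11.45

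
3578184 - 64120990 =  - 60542806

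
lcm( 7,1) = 7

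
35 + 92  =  127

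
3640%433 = 176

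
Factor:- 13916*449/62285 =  - 6248284/62285 = - 2^2*5^( - 1 ) * 7^2*71^1*449^1 *12457^ ( - 1 )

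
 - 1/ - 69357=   1/69357= 0.00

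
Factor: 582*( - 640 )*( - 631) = 235034880 =2^8*3^1*5^1*97^1*631^1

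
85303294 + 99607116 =184910410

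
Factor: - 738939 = -3^1*17^1 * 14489^1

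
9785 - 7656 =2129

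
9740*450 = 4383000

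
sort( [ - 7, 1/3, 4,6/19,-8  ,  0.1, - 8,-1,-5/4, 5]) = [ - 8, - 8 , - 7,-5/4, - 1, 0.1,6/19,1/3, 4,5] 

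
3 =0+3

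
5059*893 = 4517687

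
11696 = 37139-25443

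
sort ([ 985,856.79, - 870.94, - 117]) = [ - 870.94, -117, 856.79, 985 ]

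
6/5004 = 1/834  =  0.00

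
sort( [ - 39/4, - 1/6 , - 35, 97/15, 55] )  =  [ - 35, - 39/4 , - 1/6,97/15,55] 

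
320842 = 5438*59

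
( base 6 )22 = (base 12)12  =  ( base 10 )14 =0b1110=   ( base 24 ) E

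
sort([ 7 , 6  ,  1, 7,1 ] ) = [ 1,  1,  6, 7, 7]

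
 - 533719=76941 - 610660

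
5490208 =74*74192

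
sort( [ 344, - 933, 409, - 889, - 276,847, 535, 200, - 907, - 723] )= [ - 933 , - 907, - 889,  -  723 ,  -  276, 200, 344, 409,535,847 ]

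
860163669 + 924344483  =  1784508152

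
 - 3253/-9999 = 3253/9999 = 0.33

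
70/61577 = 70/61577 = 0.00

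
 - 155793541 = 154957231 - 310750772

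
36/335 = 36/335 =0.11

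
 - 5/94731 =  - 1 + 94726/94731 = - 0.00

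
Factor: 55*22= 2^1*5^1*11^2 = 1210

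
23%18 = 5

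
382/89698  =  191/44849 =0.00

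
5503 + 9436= 14939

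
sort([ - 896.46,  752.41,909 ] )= [  -  896.46,  752.41,909 ] 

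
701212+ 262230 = 963442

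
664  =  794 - 130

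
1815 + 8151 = 9966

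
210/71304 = 35/11884 = 0.00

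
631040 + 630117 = 1261157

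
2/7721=2/7721  =  0.00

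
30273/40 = 756 + 33/40 = 756.83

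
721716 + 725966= 1447682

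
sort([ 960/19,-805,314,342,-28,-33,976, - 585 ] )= [ - 805,  -  585, - 33,- 28,960/19 , 314 , 342,976]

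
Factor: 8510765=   5^1 * 19^1*101^1 * 887^1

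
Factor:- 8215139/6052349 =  - 37^( - 2)*107^1*4421^( - 1 )*76777^1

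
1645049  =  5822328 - 4177279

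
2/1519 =2/1519 = 0.00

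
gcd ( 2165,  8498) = 1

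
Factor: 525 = 3^1*5^2*7^1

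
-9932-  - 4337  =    -  5595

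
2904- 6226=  - 3322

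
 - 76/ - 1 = 76 + 0/1 = 76.00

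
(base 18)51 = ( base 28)37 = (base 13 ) 70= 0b1011011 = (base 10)91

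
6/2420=3/1210 = 0.00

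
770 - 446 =324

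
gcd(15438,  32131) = 1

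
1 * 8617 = 8617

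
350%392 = 350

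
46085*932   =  42951220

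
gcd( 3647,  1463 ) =7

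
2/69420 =1/34710  =  0.00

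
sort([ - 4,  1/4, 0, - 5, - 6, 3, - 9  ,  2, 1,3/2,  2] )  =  [ - 9,-6, - 5,  -  4, 0,1/4, 1, 3/2, 2,  2, 3 ]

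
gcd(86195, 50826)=1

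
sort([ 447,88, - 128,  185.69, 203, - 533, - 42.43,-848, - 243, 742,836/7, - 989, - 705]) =[-989, - 848,-705, -533, - 243 , - 128 , - 42.43,88,  836/7, 185.69, 203, 447,  742 ]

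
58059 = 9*6451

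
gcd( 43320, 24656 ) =8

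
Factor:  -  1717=-17^1 * 101^1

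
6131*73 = 447563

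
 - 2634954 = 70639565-73274519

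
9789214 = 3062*3197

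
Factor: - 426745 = -5^1*11^1*7759^1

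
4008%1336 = 0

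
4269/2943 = 1423/981 = 1.45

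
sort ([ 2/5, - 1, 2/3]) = [-1, 2/5, 2/3 ] 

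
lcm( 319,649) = 18821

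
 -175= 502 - 677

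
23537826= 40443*582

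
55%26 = 3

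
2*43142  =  86284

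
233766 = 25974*9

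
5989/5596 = 5989/5596=1.07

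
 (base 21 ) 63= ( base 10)129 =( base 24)59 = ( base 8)201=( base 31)45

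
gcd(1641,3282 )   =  1641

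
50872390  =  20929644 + 29942746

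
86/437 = 86/437 = 0.20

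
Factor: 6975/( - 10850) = - 2^ ( - 1)*3^2 * 7^( - 1) = - 9/14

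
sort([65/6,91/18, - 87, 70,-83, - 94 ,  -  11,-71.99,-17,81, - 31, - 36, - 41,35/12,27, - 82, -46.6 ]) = [-94, - 87, - 83,-82 , - 71.99, - 46.6,-41, - 36, - 31, - 17, - 11, 35/12, 91/18,65/6,27,  70, 81 ] 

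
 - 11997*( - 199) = 2387403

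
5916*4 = 23664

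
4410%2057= 296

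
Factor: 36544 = 2^6*571^1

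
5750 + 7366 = 13116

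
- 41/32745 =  - 1 + 32704/32745 = - 0.00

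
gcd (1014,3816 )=6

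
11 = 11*1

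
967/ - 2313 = - 967/2313 = -  0.42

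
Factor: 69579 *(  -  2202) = - 2^1 * 3^5  *  367^1*859^1 = -  153212958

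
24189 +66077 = 90266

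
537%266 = 5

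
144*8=1152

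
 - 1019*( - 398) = 405562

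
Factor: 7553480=2^3  *  5^1*11^1*17167^1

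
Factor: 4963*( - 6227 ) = -7^1*13^1*479^1*709^1= - 30904601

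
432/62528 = 27/3908 = 0.01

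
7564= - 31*( - 244)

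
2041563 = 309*6607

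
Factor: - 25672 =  - 2^3*3209^1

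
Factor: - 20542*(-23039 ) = 473267138 =2^1*10271^1 * 23039^1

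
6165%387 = 360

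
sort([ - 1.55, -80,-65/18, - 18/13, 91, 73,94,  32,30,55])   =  [  -  80 , - 65/18,  -  1.55, - 18/13,30,32,55 , 73, 91,94 ]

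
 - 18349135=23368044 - 41717179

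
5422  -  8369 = -2947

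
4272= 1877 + 2395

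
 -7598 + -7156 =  - 14754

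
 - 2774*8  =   - 22192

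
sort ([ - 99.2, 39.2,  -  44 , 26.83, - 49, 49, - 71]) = [ - 99.2,  -  71,-49, - 44 , 26.83, 39.2, 49 ] 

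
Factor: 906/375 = 2^1*5^( - 3 )*151^1 =302/125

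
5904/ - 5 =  - 5904/5 = - 1180.80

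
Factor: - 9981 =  - 3^2*1109^1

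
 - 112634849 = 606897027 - 719531876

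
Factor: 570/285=2 = 2^1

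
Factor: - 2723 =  - 7^1*389^1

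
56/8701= 8/1243 = 0.01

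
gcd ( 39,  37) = 1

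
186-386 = - 200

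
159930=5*31986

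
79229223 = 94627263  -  15398040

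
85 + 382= 467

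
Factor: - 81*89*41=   -  295569 = - 3^4*41^1 * 89^1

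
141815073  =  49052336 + 92762737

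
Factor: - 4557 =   -  3^1*7^2*31^1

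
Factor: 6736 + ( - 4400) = 2336= 2^5 * 73^1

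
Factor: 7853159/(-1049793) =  - 3^(-1)*1831^1*4289^1*349931^( -1) 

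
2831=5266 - 2435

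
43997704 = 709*62056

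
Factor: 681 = 3^1 * 227^1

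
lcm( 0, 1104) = 0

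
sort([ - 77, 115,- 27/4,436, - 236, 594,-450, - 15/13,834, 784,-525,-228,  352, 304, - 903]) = [-903, - 525, - 450, - 236,- 228, - 77, - 27/4, - 15/13,115,  304,352,436 , 594,  784, 834]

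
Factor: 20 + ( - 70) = -50 =- 2^1*5^2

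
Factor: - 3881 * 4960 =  - 2^5*5^1 * 31^1*3881^1=- 19249760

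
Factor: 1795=5^1 * 359^1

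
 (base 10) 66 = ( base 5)231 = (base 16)42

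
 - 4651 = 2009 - 6660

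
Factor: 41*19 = 779 = 19^1 *41^1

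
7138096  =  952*7498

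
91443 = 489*187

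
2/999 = 2/999 = 0.00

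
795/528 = 265/176 = 1.51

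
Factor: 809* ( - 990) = -2^1* 3^2 * 5^1 * 11^1*809^1= - 800910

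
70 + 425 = 495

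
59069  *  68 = 4016692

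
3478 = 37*94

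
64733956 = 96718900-31984944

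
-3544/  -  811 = 4 + 300/811 = 4.37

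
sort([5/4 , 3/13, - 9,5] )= [ - 9,3/13,5/4,5]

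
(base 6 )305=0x71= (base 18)65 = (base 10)113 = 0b1110001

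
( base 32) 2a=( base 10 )74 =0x4a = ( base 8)112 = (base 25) 2o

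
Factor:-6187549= - 6187549^1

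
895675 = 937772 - 42097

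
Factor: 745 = 5^1*149^1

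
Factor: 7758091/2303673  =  3^( - 1 )*11^1*29^(  -  1 )*31^1*22751^1*26479^( - 1)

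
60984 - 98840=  -37856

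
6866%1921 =1103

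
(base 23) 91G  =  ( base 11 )3674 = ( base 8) 11300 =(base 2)1001011000000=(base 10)4800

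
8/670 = 4/335= 0.01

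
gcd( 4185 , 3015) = 45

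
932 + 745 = 1677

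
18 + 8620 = 8638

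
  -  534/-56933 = 534/56933 = 0.01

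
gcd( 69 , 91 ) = 1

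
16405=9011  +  7394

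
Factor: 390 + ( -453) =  - 63 = -  3^2*7^1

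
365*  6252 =2281980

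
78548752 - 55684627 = 22864125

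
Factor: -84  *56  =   - 4704 = -2^5*3^1*7^2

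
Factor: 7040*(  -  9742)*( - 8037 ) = 2^8*3^2*5^1*11^1*19^1*47^1 * 4871^1 = 551207036160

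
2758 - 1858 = 900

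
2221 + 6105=8326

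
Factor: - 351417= - 3^1*11^1 * 23^1*463^1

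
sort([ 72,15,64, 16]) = [ 15, 16, 64,72 ]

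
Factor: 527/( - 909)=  - 3^(  -  2 )*17^1 * 31^1* 101^( - 1)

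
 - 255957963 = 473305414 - 729263377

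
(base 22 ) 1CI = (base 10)766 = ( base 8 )1376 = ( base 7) 2143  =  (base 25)15G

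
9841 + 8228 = 18069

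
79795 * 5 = 398975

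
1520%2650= 1520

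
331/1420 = 331/1420 = 0.23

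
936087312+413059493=1349146805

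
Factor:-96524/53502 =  - 2^1 * 3^(-1)*37^( - 1)*59^1 *241^( - 1) * 409^1=- 48262/26751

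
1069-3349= - 2280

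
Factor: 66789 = 3^2*41^1*181^1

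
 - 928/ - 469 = 928/469 = 1.98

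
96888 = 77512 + 19376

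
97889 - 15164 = 82725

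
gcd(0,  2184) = 2184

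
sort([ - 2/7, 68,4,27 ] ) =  [ -2/7, 4, 27,68] 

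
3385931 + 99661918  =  103047849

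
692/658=1+17/329  =  1.05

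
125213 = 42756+82457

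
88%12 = 4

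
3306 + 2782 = 6088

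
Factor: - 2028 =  - 2^2 *3^1*13^2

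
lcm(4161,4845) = 353685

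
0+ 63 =63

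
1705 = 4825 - 3120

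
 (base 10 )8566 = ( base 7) 33655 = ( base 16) 2176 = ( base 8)20566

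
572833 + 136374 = 709207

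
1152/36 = 32 = 32.00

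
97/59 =1 + 38/59 = 1.64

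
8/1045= 8/1045 = 0.01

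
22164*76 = 1684464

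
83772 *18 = 1507896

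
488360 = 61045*8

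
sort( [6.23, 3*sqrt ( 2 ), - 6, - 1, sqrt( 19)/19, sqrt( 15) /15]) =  [ - 6, - 1, sqrt( 19 )/19,sqrt( 15) /15, 3*sqrt( 2 ), 6.23]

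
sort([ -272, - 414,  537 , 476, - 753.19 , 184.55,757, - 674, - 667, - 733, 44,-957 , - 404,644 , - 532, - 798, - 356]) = [-957, - 798, - 753.19, - 733, - 674, - 667 , - 532, - 414, - 404, - 356, - 272,44,184.55, 476,537, 644, 757] 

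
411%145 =121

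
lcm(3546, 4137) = 24822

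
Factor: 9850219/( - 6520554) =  - 2^( - 1)*3^( - 3 )*17^( - 1)  *31^1 * 61^1*5209^1*7103^( - 1 ) 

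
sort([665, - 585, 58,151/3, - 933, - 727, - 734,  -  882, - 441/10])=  [-933, - 882, - 734,  -  727, - 585, - 441/10,151/3,58,665]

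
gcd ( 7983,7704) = 9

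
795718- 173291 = 622427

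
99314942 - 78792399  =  20522543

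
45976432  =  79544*578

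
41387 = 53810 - 12423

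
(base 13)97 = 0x7c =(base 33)3P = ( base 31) 40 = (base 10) 124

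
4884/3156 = 1+144/263 =1.55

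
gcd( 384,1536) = 384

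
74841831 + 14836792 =89678623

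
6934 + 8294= 15228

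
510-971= - 461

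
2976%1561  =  1415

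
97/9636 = 97/9636 = 0.01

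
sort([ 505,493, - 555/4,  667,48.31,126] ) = [ - 555/4,48.31 , 126, 493, 505, 667] 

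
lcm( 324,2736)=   24624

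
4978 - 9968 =-4990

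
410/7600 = 41/760 = 0.05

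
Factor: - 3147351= -3^1*1049117^1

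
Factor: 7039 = 7039^1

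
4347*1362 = 5920614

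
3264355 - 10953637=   -  7689282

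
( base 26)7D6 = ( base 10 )5076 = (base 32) 4UK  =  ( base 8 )11724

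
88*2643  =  232584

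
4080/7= 4080/7 = 582.86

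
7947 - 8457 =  - 510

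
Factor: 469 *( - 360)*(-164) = 2^5*3^2*5^1*7^1*41^1*67^1 = 27689760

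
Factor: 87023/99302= 2^( - 1)*7^(-1)*17^1*41^( - 1 )*173^( - 1) * 5119^1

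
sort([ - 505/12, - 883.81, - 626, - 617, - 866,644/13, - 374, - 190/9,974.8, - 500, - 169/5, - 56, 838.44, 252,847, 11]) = [ - 883.81,-866, - 626, - 617, - 500, - 374 , - 56 , - 505/12,-169/5, - 190/9, 11,  644/13, 252, 838.44,  847, 974.8]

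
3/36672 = 1/12224 = 0.00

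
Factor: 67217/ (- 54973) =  - 54973^ ( - 1 ) *67217^1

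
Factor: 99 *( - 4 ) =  - 396 = - 2^2*3^2*11^1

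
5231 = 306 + 4925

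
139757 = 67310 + 72447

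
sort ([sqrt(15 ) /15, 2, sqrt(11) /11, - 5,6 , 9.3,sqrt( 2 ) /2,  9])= [- 5,sqrt( 15)/15, sqrt(11 ) /11, sqrt( 2) /2,  2, 6,  9, 9.3]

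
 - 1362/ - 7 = 1362/7= 194.57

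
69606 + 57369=126975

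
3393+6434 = 9827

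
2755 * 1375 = 3788125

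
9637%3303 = 3031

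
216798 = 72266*3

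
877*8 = 7016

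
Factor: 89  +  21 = 2^1 * 5^1*11^1 = 110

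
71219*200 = 14243800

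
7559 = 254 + 7305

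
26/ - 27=-1 + 1/27 = - 0.96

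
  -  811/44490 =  - 1 + 43679/44490= - 0.02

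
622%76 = 14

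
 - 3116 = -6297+3181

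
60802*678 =41223756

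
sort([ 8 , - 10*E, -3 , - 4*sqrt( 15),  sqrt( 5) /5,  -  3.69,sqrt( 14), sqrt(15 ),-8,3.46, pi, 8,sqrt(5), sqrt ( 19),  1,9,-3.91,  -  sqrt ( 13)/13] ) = [ - 10 * E, - 4  *  sqrt (15),-8,-3.91, - 3.69 , -3,- sqrt(13)/13, sqrt( 5 ) /5, 1,sqrt( 5),  pi, 3.46,  sqrt ( 14),sqrt( 15 ),sqrt( 19 ) , 8,8, 9] 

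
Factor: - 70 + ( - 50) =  - 120 = - 2^3*3^1*5^1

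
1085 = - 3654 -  -4739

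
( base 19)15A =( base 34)do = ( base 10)466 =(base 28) GI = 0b111010010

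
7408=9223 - 1815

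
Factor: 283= 283^1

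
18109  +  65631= 83740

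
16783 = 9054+7729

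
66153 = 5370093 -5303940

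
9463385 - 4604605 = 4858780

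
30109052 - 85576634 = - 55467582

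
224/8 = 28=28.00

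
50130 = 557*90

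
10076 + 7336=17412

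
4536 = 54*84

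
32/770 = 16/385 = 0.04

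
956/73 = 13+7/73 = 13.10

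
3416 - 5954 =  - 2538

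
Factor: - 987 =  - 3^1  *7^1*47^1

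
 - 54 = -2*27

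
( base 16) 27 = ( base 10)39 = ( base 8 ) 47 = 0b100111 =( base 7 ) 54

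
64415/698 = 64415/698  =  92.29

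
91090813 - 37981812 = 53109001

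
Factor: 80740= 2^2*5^1*11^1*367^1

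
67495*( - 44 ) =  - 2969780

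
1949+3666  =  5615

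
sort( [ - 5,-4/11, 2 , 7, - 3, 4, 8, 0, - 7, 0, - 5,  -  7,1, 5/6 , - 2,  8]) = [ - 7, - 7, - 5, - 5, - 3, - 2, - 4/11, 0, 0,5/6,1, 2 , 4, 7, 8,  8]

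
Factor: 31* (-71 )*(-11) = 11^1*31^1*71^1 = 24211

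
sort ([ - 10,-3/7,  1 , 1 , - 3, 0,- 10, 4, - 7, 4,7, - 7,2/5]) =[ - 10, -10,-7, - 7 , - 3,-3/7,0,2/5,  1, 1, 4, 4, 7]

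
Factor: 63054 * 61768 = 3894719472 = 2^4*3^2*7^1*31^1*113^1* 1103^1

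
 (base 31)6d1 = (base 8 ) 14032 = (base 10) 6170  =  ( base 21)DKH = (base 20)f8a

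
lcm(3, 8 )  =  24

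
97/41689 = 97/41689 = 0.00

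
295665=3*98555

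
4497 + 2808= 7305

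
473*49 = 23177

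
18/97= 18/97 = 0.19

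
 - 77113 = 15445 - 92558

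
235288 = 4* 58822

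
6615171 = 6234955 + 380216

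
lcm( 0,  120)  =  0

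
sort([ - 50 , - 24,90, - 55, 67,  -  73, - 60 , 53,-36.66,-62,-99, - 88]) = [- 99,-88, - 73,-62, - 60,  -  55,  -  50, - 36.66, - 24, 53,67,90]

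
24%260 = 24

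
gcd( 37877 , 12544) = 49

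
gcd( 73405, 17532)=1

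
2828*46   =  130088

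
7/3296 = 7/3296=0.00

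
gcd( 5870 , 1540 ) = 10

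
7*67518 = 472626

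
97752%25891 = 20079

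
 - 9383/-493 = 9383/493 = 19.03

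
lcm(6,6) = 6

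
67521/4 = 16880+ 1/4 = 16880.25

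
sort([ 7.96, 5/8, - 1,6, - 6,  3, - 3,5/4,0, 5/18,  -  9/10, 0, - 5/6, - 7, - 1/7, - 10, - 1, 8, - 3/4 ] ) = [-10, - 7, - 6, - 3, - 1, - 1, - 9/10, - 5/6, - 3/4, - 1/7, 0, 0 , 5/18, 5/8 , 5/4, 3, 6, 7.96, 8]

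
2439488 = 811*3008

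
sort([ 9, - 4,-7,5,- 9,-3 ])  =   [ - 9, - 7, - 4, - 3, 5,9 ]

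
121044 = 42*2882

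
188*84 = 15792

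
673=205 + 468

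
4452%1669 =1114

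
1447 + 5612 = 7059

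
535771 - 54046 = 481725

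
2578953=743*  3471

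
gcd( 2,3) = 1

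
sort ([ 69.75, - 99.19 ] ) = [ - 99.19, 69.75 ] 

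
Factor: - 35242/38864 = - 17621/19432=- 2^( - 3)*7^ ( - 1)*67^1*263^1 * 347^( - 1)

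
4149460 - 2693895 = 1455565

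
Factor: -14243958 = - 2^1*3^3*19^1*13883^1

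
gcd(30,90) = 30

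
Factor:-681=-3^1*227^1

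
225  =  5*45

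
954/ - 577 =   -  954/577  =  - 1.65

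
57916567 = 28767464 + 29149103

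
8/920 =1/115=0.01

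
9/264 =3/88 = 0.03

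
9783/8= 1222 + 7/8 = 1222.88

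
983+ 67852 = 68835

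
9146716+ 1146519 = 10293235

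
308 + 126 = 434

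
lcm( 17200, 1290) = 51600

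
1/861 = 1/861 = 0.00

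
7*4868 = 34076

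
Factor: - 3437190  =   - 2^1*3^2  *5^1*181^1*211^1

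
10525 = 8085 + 2440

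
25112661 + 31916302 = 57028963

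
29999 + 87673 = 117672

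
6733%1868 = 1129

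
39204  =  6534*6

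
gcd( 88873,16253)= 1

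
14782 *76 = 1123432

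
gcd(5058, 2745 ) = 9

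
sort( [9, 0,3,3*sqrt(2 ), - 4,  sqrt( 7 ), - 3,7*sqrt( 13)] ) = [ -4 ,-3 , 0,  sqrt(7 ),  3,  3*sqrt (2),  9 , 7*sqrt(13 )]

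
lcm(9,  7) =63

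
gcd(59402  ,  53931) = 1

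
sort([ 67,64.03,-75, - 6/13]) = [ - 75, - 6/13, 64.03,67]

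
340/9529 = 340/9529 = 0.04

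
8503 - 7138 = 1365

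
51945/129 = 402+29/43 = 402.67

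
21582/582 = 37 + 8/97 = 37.08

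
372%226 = 146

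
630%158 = 156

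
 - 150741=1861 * (-81)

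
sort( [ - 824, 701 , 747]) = [  -  824, 701,747]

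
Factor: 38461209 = 3^1*2837^1*4519^1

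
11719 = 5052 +6667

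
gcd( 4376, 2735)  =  547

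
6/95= 6/95 = 0.06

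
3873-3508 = 365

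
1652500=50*33050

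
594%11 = 0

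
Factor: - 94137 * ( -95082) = 2^1  *  3^2 * 13^1* 23^1*53^1 * 31379^1 = 8950734234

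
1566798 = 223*7026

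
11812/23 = 11812/23 = 513.57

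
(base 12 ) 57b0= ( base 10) 9780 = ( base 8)23064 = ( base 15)2d70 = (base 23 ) IB5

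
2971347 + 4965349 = 7936696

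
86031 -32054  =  53977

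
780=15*52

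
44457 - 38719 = 5738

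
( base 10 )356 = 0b101100100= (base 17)13g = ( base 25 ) e6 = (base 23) fb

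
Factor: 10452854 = 2^1* 83^1*62969^1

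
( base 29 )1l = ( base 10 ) 50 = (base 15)35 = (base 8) 62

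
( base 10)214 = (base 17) ca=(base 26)86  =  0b11010110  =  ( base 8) 326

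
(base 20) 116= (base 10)426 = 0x1AA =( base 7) 1146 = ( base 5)3201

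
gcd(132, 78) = 6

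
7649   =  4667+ 2982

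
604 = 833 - 229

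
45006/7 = 6429 + 3/7= 6429.43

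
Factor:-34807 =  - 34807^1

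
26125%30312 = 26125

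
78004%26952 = 24100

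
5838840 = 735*7944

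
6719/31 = 6719/31 = 216.74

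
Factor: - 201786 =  - 2^1*3^1*13^2* 199^1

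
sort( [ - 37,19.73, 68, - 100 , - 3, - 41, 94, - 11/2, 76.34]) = [ - 100, - 41, - 37, - 11/2, - 3, 19.73,68, 76.34 , 94]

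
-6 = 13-19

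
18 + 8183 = 8201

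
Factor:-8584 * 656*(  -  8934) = 50308283136= 2^8*3^1*29^1*37^1 * 41^1 * 1489^1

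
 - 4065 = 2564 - 6629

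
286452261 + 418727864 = 705180125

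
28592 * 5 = 142960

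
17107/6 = 17107/6 =2851.17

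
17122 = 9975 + 7147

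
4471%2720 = 1751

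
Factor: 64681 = 71^1*911^1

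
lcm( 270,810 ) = 810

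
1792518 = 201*8918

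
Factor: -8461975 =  - 5^2*271^1*1249^1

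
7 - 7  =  0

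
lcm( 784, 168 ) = 2352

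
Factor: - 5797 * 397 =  - 2301409 = - 11^1*17^1*31^1*397^1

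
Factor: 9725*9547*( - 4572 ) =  - 2^2*3^2*5^2*127^1* 389^1*9547^1=- 424485396900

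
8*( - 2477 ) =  - 19816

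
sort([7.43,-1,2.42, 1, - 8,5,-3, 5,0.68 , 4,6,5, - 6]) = [ - 8, - 6, - 3, - 1, 0.68,1, 2.42,4, 5, 5, 5, 6, 7.43] 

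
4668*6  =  28008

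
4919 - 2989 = 1930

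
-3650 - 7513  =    -  11163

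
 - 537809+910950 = 373141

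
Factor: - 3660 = -2^2*3^1*5^1*61^1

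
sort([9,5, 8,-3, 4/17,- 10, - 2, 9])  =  [ - 10, - 3, - 2, 4/17,5, 8, 9, 9]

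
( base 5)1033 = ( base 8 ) 217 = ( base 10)143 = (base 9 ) 168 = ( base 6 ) 355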